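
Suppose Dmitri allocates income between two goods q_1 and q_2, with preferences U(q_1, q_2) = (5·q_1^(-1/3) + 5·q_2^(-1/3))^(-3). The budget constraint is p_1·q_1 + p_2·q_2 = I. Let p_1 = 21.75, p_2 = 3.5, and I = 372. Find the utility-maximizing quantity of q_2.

q_2* = 41.214

From the CES first-order condition, (q_2/q_1)^(4/3) = p_1/p_2.
Hence q_2/q_1 = (p_1/p_2)^(1/(4/3)), i.e. raised to the 0.75 power.
Substitute q_2 = (q_2/q_1)·q_1 into the budget: q_1* = I/(p_1 + p_2·(q_2/q_1)).
Numerically q_2/q_1 = 3.935894, so q_1* = 372/(21.75 + 3.5·3.935894) = 10.4713 and q_2* = 3.935894·10.4713 = 41.214.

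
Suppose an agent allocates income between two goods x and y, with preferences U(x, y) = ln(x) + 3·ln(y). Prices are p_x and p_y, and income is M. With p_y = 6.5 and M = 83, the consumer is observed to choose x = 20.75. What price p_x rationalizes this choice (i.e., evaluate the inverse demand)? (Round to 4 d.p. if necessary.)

Tangency: MRS = (1/3)·y/x = p_x/p_y.
Rearranging, p_y·y = 3·p_x·x. Substituting into the budget gives p_x·x·(1 + 3) = M.
Demand: x*(p_x,p_y,M) = 0.25·M/p_x and y* = 0.75·M/p_y.
Set x* = 20.75 in the demand function and solve for p_x: p_x = 1.

p_x = 1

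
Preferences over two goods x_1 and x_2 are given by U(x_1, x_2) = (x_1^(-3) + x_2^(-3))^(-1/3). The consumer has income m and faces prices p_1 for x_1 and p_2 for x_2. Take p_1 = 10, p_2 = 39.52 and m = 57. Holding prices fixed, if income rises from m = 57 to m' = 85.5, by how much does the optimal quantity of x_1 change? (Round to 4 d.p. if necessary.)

Δx_1* = 0.7494

From the CES first-order condition, (x_2/x_1)^(4) = p_1/p_2.
Solve for the ratio: x_2/x_1 = [p_1/p_2]^(0.25).
With the ratio pinned down, the budget gives x_1* = m/(p_1 + p_2·(x_2/x_1)) and x_2* = (x_2/x_1)·x_1*.
Numerically x_2/x_1 = 0.709244, so x_1* = 57/(10 + 39.52·0.709244) = 1.4988.
At m' = 85.5: x_1* = 2.2483. Change: 2.2483 − 1.4988 = 0.7494.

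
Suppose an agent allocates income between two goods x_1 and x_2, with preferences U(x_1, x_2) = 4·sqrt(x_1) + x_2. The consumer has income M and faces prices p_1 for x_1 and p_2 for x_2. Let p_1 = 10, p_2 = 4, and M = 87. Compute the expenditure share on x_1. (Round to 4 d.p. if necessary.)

share on x_1 = 0.0736

MU_x_1 = 2/√x_1, MU_x_2 = 1. Tangency: 2/√x_1 = p_1/p_2.
Solve: √x_1 = 2·p_2/p_1, so x_1*(p_1,p_2) = (2·p_2/p_1)², and x_2* = (M − p_1·x_1*)/p_2.
Plugging in: x_1* = (2·4/10)² = 0.64, x_2* = 20.15.
Expenditure on x_1: 10·0.64 = 6.4; share = 0.0736.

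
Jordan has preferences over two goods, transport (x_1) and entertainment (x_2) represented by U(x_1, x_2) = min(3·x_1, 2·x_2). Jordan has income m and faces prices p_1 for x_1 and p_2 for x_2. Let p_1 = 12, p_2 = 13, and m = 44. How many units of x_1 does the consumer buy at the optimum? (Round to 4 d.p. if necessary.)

Demand: x_1*(p_1,p_2,m) = 2·m/(2·p_1 + 3·p_2), x_2* = 3·m/(2·p_1 + 3·p_2).
Here 2·12 + 3·13 = 63, giving x_1* = 1.3968.

x_1* = 1.3968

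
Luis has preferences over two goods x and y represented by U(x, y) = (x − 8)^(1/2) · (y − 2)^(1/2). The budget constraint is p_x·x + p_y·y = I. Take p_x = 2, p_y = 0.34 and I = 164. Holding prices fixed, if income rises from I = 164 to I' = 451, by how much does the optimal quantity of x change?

Substituting into the budget: x* = 8 + 0.5·(I − 8·p_x − 2·p_y)/p_x, and y* = 2 + 0.5·(…)/p_y.
Discretionary income = 164 − 8·2 − 2·0.34 = 147.32; x* = 8 + 0.5·147.32/2 = 44.83.
At I' = 451: x* = 116.58. Change: 116.58 − 44.83 = 71.75.

Δx* = 71.75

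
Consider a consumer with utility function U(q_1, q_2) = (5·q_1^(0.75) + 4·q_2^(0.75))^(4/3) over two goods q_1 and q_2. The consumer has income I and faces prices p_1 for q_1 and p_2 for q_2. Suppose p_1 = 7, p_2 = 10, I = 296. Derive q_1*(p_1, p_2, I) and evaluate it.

q_1* = 37.0767

MU_q_1 ∝ 5·q_1^(-0.25), MU_q_2 ∝ 4·q_2^(-0.25), so MRS = (5/4)·(q_2/q_1)^(0.25) = p_1/p_2.
Hence q_2/q_1 = ((4/5)·p_1/p_2)^(1/(0.25)), i.e. raised to the 4 power.
With the ratio pinned down, the budget gives q_1* = I/(p_1 + p_2·(q_2/q_1)) and q_2* = (q_2/q_1)·q_1*.
Numerically q_2/q_1 = 0.098345, so q_1* = 296/(7 + 10·0.098345) = 37.0767.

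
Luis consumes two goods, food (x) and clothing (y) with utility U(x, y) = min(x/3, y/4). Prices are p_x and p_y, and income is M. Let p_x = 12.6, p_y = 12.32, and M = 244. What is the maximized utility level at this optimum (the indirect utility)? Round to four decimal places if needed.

V = 2.802

With perfect complements, no substitution: consume in ratio x:y = 3:4.
Budget: p_x·x + p_y·(4/3)·x = M, so (3·p_x + 4·p_y)·x = 3·M.
Demand: x*(p_x,p_y,M) = 3·M/(3·p_x + 4·p_y), y* = 4·M/(3·p_x + 4·p_y).
Here 3·12.6 + 4·12.32 = 87.08, giving x* = 8.4061 and y* = 11.2081.
Utility at the optimum: U(8.4061, 11.2081) = 2.802.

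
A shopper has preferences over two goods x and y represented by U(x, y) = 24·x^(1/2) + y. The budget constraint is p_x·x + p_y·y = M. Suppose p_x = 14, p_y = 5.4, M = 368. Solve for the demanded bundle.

Utility is quasi-linear in y; the FOC for x is 12/√x = p_x/p_y.
Thus x* = (12·p_y/p_x)² — independent of M — with the rest of income spent on y.
Plugging in: x* = (12·5.4/14)² = 21.4237, y* = 12.6053.

x* = 21.4237, y* = 12.6053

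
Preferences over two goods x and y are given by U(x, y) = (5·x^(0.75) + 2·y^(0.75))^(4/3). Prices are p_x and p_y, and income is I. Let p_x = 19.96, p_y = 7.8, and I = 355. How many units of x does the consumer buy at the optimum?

x* = 12.4463

From the CES first-order condition, (5/2)·(y/x)^(0.25) = p_x/p_y.
Solve for the ratio: y/x = [(2/5)·p_x/p_y]^(4).
Substitute y = (y/x)·x into the budget: x* = I/(p_x + p_y·(y/x)).
Numerically y/x = 1.097751, so x* = 355/(19.96 + 7.8·1.097751) = 12.4463.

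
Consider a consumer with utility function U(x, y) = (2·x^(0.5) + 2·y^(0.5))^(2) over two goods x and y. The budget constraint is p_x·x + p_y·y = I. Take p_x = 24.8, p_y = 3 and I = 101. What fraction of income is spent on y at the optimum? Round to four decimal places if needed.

share on y = 0.8921

MU_x ∝ 2·x^(-0.5), MU_y ∝ 2·y^(-0.5), so MRS = (y/x)^(0.5) = p_x/p_y.
Hence y/x = (p_x/p_y)^(1/(0.5)), i.e. raised to the 2 power.
With the ratio pinned down, the budget gives x* = I/(p_x + p_y·(y/x)) and y* = (y/x)·x*.
Numerically y/x = 68.337778, so x* = 101/(24.8 + 3·68.337778) = 0.4395 and y* = 68.337778·0.4395 = 30.0336.
Expenditure on y: 3·30.0336 = 90.1007; share = 0.8921.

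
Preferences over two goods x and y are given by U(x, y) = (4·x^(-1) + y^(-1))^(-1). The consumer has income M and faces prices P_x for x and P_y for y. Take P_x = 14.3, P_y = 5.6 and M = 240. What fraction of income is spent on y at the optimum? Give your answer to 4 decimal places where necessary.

MRS = MU_x/MU_y = 4·(y/x)^(2). Set equal to P_x/P_y.
Solve for the ratio: y/x = [(1/4)·P_x/P_y]^(0.5).
With the ratio pinned down, the budget gives x* = M/(P_x + P_y·(y/x)) and y* = (y/x)·x*.
Numerically y/x = 0.798995, so x* = 240/(14.3 + 5.6·0.798995) = 12.7834 and y* = 0.798995·12.7834 = 10.2139.
Expenditure on y: 5.6·10.2139 = 57.1976; share = 0.2383.

share on y = 0.2383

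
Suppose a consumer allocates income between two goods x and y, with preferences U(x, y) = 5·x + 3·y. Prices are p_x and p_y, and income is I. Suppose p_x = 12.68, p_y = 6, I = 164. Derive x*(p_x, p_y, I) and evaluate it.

Linear utility — the consumer picks whichever good has higher MU/price: 5/12.68 = 0.3943 vs 3/6 = 0.5.
y gives more utility per dollar, so spend all income on y: y* = I/p_y, x* = 0.
Numerically: x* = 0, y* = 27.3333.

x* = 0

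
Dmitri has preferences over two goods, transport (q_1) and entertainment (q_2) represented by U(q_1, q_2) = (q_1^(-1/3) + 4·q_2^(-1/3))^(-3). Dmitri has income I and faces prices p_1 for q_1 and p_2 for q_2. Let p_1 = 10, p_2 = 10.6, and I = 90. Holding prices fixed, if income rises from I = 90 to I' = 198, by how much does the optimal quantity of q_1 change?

From the CES first-order condition, (1/4)·(q_2/q_1)^(4/3) = p_1/p_2.
Solve for the ratio: q_2/q_1 = [4·p_1/p_2]^(0.75).
With the ratio pinned down, the budget gives q_1* = I/(p_1 + p_2·(q_2/q_1)) and q_2* = (q_2/q_1)·q_1*.
Numerically q_2/q_1 = 2.707482, so q_1* = 90/(10 + 10.6·2.707482) = 2.3256.
At I' = 198: q_1* = 5.1164. Change: 5.1164 − 2.3256 = 2.7907.

Δq_1* = 2.7907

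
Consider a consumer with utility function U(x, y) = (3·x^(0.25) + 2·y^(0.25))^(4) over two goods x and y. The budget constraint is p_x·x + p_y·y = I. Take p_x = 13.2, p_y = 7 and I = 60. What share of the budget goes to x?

From the CES first-order condition, (3/2)·(y/x)^(0.75) = p_x/p_y.
Solve for the ratio: y/x = [(2/3)·p_x/p_y]^(4/3).
Substitute y = (y/x)·x into the budget: x* = I/(p_x + p_y·(y/x)).
Numerically y/x = 1.356791, so x* = 60/(13.2 + 7·1.356791) = 2.6435 and y* = 1.356791·2.6435 = 3.5866.
Expenditure on x: 13.2·2.6435 = 34.8937; share = 0.5816.

share on x = 0.5816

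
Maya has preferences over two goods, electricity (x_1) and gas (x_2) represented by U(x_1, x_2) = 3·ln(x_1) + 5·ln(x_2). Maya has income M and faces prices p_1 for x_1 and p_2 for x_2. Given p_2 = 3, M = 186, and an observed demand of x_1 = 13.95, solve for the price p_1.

MU_x_1/MU_x_2 = (3·x_2)/(5·x_1); tangency sets this equal to p_1/p_2.
So 3·p_2·x_2 = 5·p_1·x_1; combined with the budget, a share 0.375 of income goes to x_1.
Demand: x_1*(p_1,p_2,M) = 0.375·M/p_1 and x_2* = 0.625·M/p_2.
Set x_1* = 13.95 in the demand function and solve for p_1: p_1 = 5.

p_1 = 5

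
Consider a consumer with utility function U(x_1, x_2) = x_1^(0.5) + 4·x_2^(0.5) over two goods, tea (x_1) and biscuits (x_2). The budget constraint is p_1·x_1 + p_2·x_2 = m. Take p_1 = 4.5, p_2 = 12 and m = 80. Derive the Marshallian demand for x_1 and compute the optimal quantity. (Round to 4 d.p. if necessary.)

From the CES first-order condition, (1/4)·(x_2/x_1)^(0.5) = p_1/p_2.
Solve for the ratio: x_2/x_1 = [4·p_1/p_2]^(2).
Substitute x_2 = (x_2/x_1)·x_1 into the budget: x_1* = m/(p_1 + p_2·(x_2/x_1)).
Numerically x_2/x_1 = 2.25, so x_1* = 80/(4.5 + 12·2.25) = 2.5397.

x_1* = 2.5397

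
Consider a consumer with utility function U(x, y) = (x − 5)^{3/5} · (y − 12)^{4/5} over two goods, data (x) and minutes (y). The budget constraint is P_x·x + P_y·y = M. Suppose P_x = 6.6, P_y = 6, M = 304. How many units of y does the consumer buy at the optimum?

y* = 30.9524

This is Cobb-Douglas in (x−5, y−12): tangency gives 0.6·P_y·(y−12) = 0.8·P_x·(x−5).
Substituting into the budget: x* = 5 + 3/7·(M − 5·P_x − 12·P_y)/P_x, and y* = 12 + 4/7·(…)/P_y.
Discretionary income = 304 − 5·6.6 − 12·6 = 199; y* = 12 + 4/7·199/6 = 30.9524.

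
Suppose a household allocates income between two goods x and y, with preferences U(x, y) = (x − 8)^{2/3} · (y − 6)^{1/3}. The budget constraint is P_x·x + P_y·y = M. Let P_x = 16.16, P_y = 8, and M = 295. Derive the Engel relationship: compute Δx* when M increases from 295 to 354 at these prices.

Δx* = 2.434

This is Cobb-Douglas in (x−8, y−6): tangency gives 2/3·P_y·(y−6) = 1/3·P_x·(x−8).
Substituting into the budget: x* = 8 + 2/3·(M − 8·P_x − 6·P_y)/P_x, and y* = 6 + 1/3·(…)/P_y.
Discretionary income = 295 − 8·16.16 − 6·8 = 117.72; x* = 8 + 2/3·117.72/16.16 = 12.8564.
At M' = 354: x* = 15.2904. Change: 15.2904 − 12.8564 = 2.434.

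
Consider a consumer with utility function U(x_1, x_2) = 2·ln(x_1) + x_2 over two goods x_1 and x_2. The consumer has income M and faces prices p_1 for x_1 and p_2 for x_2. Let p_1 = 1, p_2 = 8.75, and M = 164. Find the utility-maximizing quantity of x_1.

So x_1*(p_1,p_2) = 2·p_2/p_1, independent of income; and x_2* = (M − 2·p_2)/p_2.
At the given prices: x_1* = 2·8.75/1 = 17.5.

x_1* = 17.5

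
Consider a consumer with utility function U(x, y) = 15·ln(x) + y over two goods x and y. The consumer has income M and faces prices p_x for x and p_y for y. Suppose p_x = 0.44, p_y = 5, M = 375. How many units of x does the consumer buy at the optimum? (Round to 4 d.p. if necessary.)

So x*(p_x,p_y) = 15·p_y/p_x, independent of income; and y* = (M − 15·p_y)/p_y.
At the given prices: x* = 15·5/0.44 = 170.4545.

x* = 170.4545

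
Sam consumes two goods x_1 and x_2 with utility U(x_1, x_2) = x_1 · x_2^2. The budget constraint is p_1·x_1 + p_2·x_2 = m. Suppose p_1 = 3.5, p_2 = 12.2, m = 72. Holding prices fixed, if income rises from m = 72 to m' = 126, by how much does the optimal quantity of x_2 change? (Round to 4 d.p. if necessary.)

Δx_2* = 2.9508

MU_x_1/MU_x_2 = (x_2)/(2·x_1); tangency sets this equal to p_1/p_2.
Rearranging, p_2·x_2 = 2·p_1·x_1. Substituting into the budget gives p_1·x_1·(1 + 2) = m.
Demand: x_1*(p_1,p_2,m) = 1/3·m/p_1 and x_2* = 2/3·m/p_2.
At p_1=3.5, p_2=12.2, m=72: x_2* = 2/3·72/12.2 = 3.9344.
At m' = 126: x_2* = 6.8852. Change: 6.8852 − 3.9344 = 2.9508.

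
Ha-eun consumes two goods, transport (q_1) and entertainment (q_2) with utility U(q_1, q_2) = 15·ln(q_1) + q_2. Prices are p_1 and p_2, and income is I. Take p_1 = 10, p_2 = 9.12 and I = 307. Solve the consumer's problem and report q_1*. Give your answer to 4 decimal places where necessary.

MU_q_1 = 15/q_1, MU_q_2 = 1. Tangency: 15/q_1 = p_1/p_2.
So q_1*(p_1,p_2) = 15·p_2/p_1, independent of income; and q_2* = (I − 15·p_2)/p_2.
At the given prices: q_1* = 15·9.12/10 = 13.68.

q_1* = 13.68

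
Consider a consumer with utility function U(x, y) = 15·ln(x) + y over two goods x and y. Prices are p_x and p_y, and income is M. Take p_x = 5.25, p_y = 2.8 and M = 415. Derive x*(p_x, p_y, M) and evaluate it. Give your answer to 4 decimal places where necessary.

MU_x = 15/x, MU_y = 1. Tangency: 15/x = p_x/p_y.
So x*(p_x,p_y) = 15·p_y/p_x, independent of income; and y* = (M − 15·p_y)/p_y.
At the given prices: x* = 15·2.8/5.25 = 8.

x* = 8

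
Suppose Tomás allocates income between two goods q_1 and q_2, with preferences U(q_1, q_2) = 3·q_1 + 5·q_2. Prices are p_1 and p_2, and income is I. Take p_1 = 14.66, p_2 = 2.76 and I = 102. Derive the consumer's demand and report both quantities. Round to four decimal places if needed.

q_1* = 0, q_2* = 36.9565

q_2 gives more utility per dollar, so spend all income on q_2: q_2* = I/p_2, q_1* = 0.
Numerically: q_1* = 0, q_2* = 36.9565.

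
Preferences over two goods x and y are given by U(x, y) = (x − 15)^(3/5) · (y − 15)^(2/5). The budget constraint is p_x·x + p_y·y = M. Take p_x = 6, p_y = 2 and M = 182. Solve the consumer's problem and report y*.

y* = 27.4

Let x' = x−15, y' = y−15. MRS = (3/2)·y'/x' = p_x/p_y.
Substituting into the budget: x* = 15 + 0.6·(M − 15·p_x − 15·p_y)/p_x, and y* = 15 + 0.4·(…)/p_y.
Discretionary income = 182 − 15·6 − 15·2 = 62; y* = 15 + 0.4·62/2 = 27.4.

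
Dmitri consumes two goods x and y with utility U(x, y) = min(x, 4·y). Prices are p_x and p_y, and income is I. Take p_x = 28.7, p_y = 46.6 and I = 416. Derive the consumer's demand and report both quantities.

x* = 10.3098, y* = 2.5774

Leontief preferences: the optimum is at the kink where x/4 = y/1, i.e. y = (1/4)·x.
Budget: p_x·x + p_y·(1/4)·x = I, so (4·p_x + p_y)·x = 4·I.
Demand: x*(p_x,p_y,I) = 4·I/(4·p_x + p_y), y* = I/(4·p_x + p_y).
Here 4·28.7 + 46.6 = 161.4, giving x* = 10.3098 and y* = 2.5774.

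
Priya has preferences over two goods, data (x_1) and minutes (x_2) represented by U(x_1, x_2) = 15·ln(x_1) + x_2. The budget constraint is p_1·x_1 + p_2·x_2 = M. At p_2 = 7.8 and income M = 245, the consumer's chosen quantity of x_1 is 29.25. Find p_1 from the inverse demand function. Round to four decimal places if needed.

Set MRS = p_1/p_2: (15/x_1)/1 = p_1/p_2.
So x_1*(p_1,p_2) = 15·p_2/p_1, independent of income; and x_2* = (M − 15·p_2)/p_2.
Set x_1* = 29.25 in the demand function and solve for p_1: p_1 = 4.

p_1 = 4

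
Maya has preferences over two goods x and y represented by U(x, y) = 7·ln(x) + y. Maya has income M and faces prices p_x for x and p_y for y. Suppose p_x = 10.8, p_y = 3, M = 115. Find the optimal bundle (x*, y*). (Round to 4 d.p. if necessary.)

x* = 1.9444, y* = 31.3333

MU_x = 7/x, MU_y = 1. Tangency: 7/x = p_x/p_y.
So x*(p_x,p_y) = 7·p_y/p_x, independent of income; and y* = (M − 7·p_y)/p_y.
At the given prices: x* = 7·3/10.8 = 1.9444, and y* = 31.3333.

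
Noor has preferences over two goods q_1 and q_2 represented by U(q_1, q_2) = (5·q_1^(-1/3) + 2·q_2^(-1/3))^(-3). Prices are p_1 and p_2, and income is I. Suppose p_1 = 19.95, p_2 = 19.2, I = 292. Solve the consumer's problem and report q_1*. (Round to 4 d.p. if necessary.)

MU_q_1 ∝ 5·q_1^(-4/3), MU_q_2 ∝ 2·q_2^(-4/3), so MRS = (5/2)·(q_2/q_1)^(4/3) = p_1/p_2.
Solve for the ratio: q_2/q_1 = [(2/5)·p_1/p_2]^(0.75).
With the ratio pinned down, the budget gives q_1* = I/(p_1 + p_2·(q_2/q_1)) and q_2* = (q_2/q_1)·q_1*.
Numerically q_2/q_1 = 0.517638, so q_1* = 292/(19.95 + 19.2·0.517638) = 9.7696.

q_1* = 9.7696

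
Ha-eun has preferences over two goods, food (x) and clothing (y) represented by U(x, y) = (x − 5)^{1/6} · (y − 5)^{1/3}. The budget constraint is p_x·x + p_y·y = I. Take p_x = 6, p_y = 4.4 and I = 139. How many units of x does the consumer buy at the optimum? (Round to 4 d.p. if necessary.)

x* = 9.8333

This is Cobb-Douglas in (x−5, y−5): tangency gives 1/6·p_y·(y−5) = 1/3·p_x·(x−5).
Substituting into the budget: x* = 5 + 1/3·(I − 5·p_x − 5·p_y)/p_x, and y* = 5 + 2/3·(…)/p_y.
Discretionary income = 139 − 5·6 − 5·4.4 = 87; x* = 5 + 1/3·87/6 = 9.8333.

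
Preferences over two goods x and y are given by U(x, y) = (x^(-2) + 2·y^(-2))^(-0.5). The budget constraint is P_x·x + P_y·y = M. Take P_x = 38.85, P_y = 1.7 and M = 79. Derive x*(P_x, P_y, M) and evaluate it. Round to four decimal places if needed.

x* = 1.7584

From the CES first-order condition, (1/2)·(y/x)^(3) = P_x/P_y.
Hence y/x = (2·P_x/P_y)^(1/(3)), i.e. raised to the 1/3 power.
Substitute y = (y/x)·x into the budget: x* = M/(P_x + P_y·(y/x)).
Numerically y/x = 3.575395, so x* = 79/(38.85 + 1.7·3.575395) = 1.7584.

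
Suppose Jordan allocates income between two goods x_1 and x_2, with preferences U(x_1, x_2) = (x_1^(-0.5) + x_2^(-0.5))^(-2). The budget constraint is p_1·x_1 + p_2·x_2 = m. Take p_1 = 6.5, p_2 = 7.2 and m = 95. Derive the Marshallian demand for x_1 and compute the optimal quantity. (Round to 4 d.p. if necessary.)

Numerically x_2/x_1 = 0.934087, so x_1* = 95/(6.5 + 7.2·0.934087) = 7.1831.

x_1* = 7.1831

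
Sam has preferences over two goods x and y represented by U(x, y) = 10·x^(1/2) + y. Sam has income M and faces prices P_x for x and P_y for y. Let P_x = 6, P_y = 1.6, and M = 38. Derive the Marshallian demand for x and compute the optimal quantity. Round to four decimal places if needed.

MU_x = 5/√x, MU_y = 1. Tangency: 5/√x = P_x/P_y.
Thus x* = (5·P_y/P_x)² — independent of M — with the rest of income spent on y.
Plugging in: x* = (5·1.6/6)² = 1.7778.

x* = 1.7778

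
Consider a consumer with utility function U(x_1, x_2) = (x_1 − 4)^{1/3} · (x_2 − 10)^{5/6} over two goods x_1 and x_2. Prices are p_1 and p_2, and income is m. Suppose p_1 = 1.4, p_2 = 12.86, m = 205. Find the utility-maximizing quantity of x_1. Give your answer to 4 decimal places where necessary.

x_1* = 18.449

Let x_1' = x_1−4, x_2' = x_2−10. MRS = (2/5)·x_2'/x_1' = p_1/p_2.
Substituting into the budget: x_1* = 4 + 2/7·(m − 4·p_1 − 10·p_2)/p_1, and x_2* = 10 + 5/7·(…)/p_2.
Discretionary income = 205 − 4·1.4 − 10·12.86 = 70.8; x_1* = 4 + 2/7·70.8/1.4 = 18.449.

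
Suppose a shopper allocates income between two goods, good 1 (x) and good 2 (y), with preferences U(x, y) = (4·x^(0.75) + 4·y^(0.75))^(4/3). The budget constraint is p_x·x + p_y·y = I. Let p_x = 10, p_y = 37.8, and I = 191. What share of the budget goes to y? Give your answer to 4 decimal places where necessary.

share on y = 0.0182

MRS = MU_x/MU_y = (y/x)^(0.25). Set equal to p_x/p_y.
Hence y/x = (p_x/p_y)^(1/(0.25)), i.e. raised to the 4 power.
Substitute y = (y/x)·x into the budget: x* = I/(p_x + p_y·(y/x)).
Numerically y/x = 0.004898, so x* = 191/(10 + 37.8·0.004898) = 18.7528 and y* = 0.004898·18.7528 = 0.0919.
Expenditure on y: 37.8·0.0919 = 3.4721; share = 0.0182.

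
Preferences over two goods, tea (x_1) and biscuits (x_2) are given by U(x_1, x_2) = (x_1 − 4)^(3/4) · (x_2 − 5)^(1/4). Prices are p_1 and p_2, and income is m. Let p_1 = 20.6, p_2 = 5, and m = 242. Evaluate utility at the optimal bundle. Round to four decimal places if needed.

Let x_1' = x_1−4, x_2' = x_2−5. MRS = 3·x_2'/x_1' = p_1/p_2.
Substituting into the budget: x_1* = 4 + 0.75·(m − 4·p_1 − 5·p_2)/p_1, and x_2* = 5 + 0.25·(…)/p_2.
Discretionary income = 242 − 4·20.6 − 5·5 = 134.6; x_1* = 4 + 0.75·134.6/20.6 = 8.9005; x_2* = 5 + 0.25·134.6/5 = 11.73.
Utility at the optimum: U(8.9005, 11.73) = 5.305.

V = 5.305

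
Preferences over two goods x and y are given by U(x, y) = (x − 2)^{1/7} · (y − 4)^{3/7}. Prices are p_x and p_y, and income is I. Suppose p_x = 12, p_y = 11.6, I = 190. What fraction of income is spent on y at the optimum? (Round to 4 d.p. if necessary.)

share on y = 0.7163

Substituting into the budget: x* = 2 + 0.25·(I − 2·p_x − 4·p_y)/p_x, and y* = 4 + 0.75·(…)/p_y.
Discretionary income = 190 − 2·12 − 4·11.6 = 119.6; x* = 2 + 0.25·119.6/12 = 4.4917; y* = 4 + 0.75·119.6/11.6 = 11.7328.
Expenditure on y: 11.6·11.7328 = 136.1; share = 0.7163.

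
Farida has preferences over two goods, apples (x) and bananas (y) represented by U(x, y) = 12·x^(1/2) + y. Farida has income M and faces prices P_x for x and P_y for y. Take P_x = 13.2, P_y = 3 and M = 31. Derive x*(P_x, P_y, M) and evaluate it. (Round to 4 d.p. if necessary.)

Plugging in: x* = (6·3/13.2)² = 1.8595.

x* = 1.8595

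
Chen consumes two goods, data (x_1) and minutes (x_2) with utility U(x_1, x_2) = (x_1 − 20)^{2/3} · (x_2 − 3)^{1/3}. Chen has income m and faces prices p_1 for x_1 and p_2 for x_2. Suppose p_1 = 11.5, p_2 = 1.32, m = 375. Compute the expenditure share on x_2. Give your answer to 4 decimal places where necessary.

share on x_2 = 0.1359

After buying the subsistence bundle (20, 3), a share 2/3 of the remaining income goes to x_1: x_1* = 20 + 2/3·(m − 20p_1 − 3p_2)/p_1.
Discretionary income = 375 − 20·11.5 − 3·1.32 = 141.04; x_1* = 20 + 2/3·141.04/11.5 = 28.1762; x_2* = 3 + 1/3·141.04/1.32 = 38.6162.
Expenditure on x_2: 1.32·38.6162 = 50.9733; share = 0.1359.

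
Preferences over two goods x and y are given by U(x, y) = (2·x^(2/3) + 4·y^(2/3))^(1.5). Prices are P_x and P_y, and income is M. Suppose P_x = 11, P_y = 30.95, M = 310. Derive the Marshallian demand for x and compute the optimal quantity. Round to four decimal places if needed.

Substitute y = (y/x)·x into the budget: x* = M/(P_x + P_y·(y/x)).
Numerically y/x = 0.359158, so x* = 310/(11 + 30.95·0.359158) = 14.017.

x* = 14.017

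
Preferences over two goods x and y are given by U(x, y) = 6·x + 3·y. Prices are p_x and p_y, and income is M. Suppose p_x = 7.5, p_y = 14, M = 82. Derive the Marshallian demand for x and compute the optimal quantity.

x* = 10.9333

x gives more utility per dollar, so spend all income on x: x* = M/p_x, y* = 0.
Numerically: x* = 10.9333, y* = 0.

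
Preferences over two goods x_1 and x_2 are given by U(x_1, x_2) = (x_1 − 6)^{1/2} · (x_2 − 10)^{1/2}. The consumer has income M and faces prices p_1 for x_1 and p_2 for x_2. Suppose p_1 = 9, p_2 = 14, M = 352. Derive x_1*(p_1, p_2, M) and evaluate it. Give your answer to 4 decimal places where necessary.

MRS = (x_2−10)/(x_1−6). Tangency with p_1/p_2 gives x_2−10 = (p_1/p_2)·(x_1−6).
After buying the subsistence bundle (6, 10), a share 0.5 of the remaining income goes to x_1: x_1* = 6 + 0.5·(M − 6p_1 − 10p_2)/p_1.
Discretionary income = 352 − 6·9 − 10·14 = 158; x_1* = 6 + 0.5·158/9 = 14.7778.

x_1* = 14.7778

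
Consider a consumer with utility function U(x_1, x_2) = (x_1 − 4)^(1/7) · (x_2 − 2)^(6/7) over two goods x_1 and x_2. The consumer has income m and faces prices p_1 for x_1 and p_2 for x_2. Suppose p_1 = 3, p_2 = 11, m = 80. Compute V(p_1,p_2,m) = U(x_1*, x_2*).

MRS = (1/6)·(x_2−2)/(x_1−4). Tangency with p_1/p_2 gives x_2−2 = 6·(p_1/p_2)·(x_1−4).
After buying the subsistence bundle (4, 2), a share 1/7 of the remaining income goes to x_1: x_1* = 4 + 1/7·(m − 4p_1 − 2p_2)/p_1.
Discretionary income = 80 − 4·3 − 2·11 = 46; x_1* = 4 + 1/7·46/3 = 6.1905; x_2* = 2 + 6/7·46/11 = 5.5844.
Utility at the optimum: U(6.1905, 5.5844) = 3.3409.

V = 3.3409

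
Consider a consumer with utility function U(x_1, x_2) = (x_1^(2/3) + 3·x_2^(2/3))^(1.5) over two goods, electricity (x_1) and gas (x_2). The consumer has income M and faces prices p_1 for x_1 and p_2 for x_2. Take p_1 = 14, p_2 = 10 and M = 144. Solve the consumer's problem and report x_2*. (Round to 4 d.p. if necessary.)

x_2* = 14.1329

Numerically x_2/x_1 = 74.088, so x_1* = 144/(14 + 10·74.088) = 0.1908 and x_2* = 74.088·0.1908 = 14.1329.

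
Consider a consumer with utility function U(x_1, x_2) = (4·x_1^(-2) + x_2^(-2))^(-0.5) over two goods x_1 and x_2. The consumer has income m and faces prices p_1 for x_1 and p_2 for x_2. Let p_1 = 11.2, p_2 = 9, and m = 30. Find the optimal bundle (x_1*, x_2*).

MRS = MU_x_1/MU_x_2 = 4·(x_2/x_1)^(3). Set equal to p_1/p_2.
Solve for the ratio: x_2/x_1 = [(1/4)·p_1/p_2]^(1/3).
With the ratio pinned down, the budget gives x_1* = m/(p_1 + p_2·(x_2/x_1)) and x_2* = (x_2/x_1)·x_1*.
Numerically x_2/x_1 = 0.677598, so x_1* = 30/(11.2 + 9·0.677598) = 1.7343 and x_2* = 0.677598·1.7343 = 1.1751.

x_1* = 1.7343, x_2* = 1.1751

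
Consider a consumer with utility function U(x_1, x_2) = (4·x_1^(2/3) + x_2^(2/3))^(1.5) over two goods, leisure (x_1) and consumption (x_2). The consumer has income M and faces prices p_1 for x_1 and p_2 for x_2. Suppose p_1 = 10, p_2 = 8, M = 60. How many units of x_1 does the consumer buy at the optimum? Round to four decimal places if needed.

x_1* = 5.857

MRS = MU_x_1/MU_x_2 = 4·(x_2/x_1)^(1/3). Set equal to p_1/p_2.
Hence x_2/x_1 = ((1/4)·p_1/p_2)^(1/(1/3)), i.e. raised to the 3 power.
Substitute x_2 = (x_2/x_1)·x_1 into the budget: x_1* = M/(p_1 + p_2·(x_2/x_1)).
Numerically x_2/x_1 = 0.030518, so x_1* = 60/(10 + 8·0.030518) = 5.857.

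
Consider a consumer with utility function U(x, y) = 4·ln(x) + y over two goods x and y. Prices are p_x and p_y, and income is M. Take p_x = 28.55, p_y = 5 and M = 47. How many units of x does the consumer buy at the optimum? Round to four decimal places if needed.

x* = 0.7005

At the given prices: x* = 4·5/28.55 = 0.7005.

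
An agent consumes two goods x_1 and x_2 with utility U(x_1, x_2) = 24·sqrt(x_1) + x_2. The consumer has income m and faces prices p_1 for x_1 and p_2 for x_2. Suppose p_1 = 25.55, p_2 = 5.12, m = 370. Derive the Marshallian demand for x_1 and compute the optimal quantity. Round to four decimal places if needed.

Set MRS = p_1/p_2: 12·x_1^(−1/2) = p_1/p_2.
Thus x_1* = (12·p_2/p_1)² — independent of m — with the rest of income spent on x_2.
Plugging in: x_1* = (12·5.12/25.55)² = 5.7826.

x_1* = 5.7826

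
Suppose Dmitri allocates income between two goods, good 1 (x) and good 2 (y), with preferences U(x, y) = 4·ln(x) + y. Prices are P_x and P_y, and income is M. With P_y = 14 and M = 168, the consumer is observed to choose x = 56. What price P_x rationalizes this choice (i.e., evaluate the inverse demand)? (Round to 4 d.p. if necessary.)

Set MRS = P_x/P_y: (4/x)/1 = P_x/P_y.
So x*(P_x,P_y) = 4·P_y/P_x, independent of income; and y* = (M − 4·P_y)/P_y.
Set x* = 56 in the demand function and solve for P_x: P_x = 1.

P_x = 1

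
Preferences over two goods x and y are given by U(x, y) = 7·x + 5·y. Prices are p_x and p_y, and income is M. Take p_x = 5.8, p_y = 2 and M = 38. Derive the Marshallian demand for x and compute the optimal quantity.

Numerically: x* = 0, y* = 19.

x* = 0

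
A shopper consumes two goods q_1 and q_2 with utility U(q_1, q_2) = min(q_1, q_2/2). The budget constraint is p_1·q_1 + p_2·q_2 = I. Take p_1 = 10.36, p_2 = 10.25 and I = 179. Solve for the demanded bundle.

q_1* = 5.8004, q_2* = 11.6008

With perfect complements, no substitution: consume in ratio q_1:q_2 = 1:2.
Budget: p_1·q_1 + p_2·2·q_1 = I, so (p_1 + 2·p_2)·q_1 = I.
Demand: q_1*(p_1,p_2,I) = I/(p_1 + 2·p_2), q_2* = 2·I/(p_1 + 2·p_2).
Here 10.36 + 2·10.25 = 30.86, giving q_1* = 5.8004 and q_2* = 11.6008.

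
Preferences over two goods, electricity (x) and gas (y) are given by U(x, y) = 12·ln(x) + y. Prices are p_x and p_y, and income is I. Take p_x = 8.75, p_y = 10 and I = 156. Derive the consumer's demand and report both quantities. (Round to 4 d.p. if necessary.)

MU_x = 12/x, MU_y = 1. Tangency: 12/x = p_x/p_y.
So x*(p_x,p_y) = 12·p_y/p_x, independent of income; and y* = (I − 12·p_y)/p_y.
At the given prices: x* = 12·10/8.75 = 13.7143, and y* = 3.6.

x* = 13.7143, y* = 3.6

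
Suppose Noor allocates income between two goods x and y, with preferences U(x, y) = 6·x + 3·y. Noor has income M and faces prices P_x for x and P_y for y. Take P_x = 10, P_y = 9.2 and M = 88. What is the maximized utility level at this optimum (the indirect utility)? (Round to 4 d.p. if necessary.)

V = 52.8

Perfect substitutes: compare marginal utility per dollar. 6/P_x vs 3/P_y → 0.6 vs 0.3261.
x gives more utility per dollar, so spend all income on x: x* = M/P_x, y* = 0.
Numerically: x* = 8.8, y* = 0.
Utility at the optimum: U(8.8, 0) = 52.8.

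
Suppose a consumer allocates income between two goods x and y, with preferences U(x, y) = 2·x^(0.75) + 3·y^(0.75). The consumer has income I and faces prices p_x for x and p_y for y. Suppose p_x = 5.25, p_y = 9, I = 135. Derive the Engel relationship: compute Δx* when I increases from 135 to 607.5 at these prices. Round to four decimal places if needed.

With the ratio pinned down, the budget gives x* = I/(p_x + p_y·(y/x)) and y* = (y/x)·x*.
Numerically y/x = 0.586182, so x* = 135/(5.25 + 9·0.586182) = 12.8258.
At I' = 607.5: x* = 57.7162. Change: 57.7162 − 12.8258 = 44.8904.

Δx* = 44.8904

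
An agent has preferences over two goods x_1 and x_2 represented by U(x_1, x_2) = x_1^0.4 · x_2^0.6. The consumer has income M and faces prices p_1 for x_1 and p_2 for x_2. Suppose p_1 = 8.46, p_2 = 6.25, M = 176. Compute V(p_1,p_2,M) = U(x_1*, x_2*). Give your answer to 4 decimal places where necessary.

V = 12.7277

The MRS is (2/3)·x_2/x_1. Set MRS = p_1/p_2.
Rearranging, p_2·x_2 = (3/2)·p_1·x_1. Substituting into the budget gives p_1·x_1·(1 + (3/2)) = M.
Demand: x_1*(p_1,p_2,M) = 0.4·M/p_1 and x_2* = 0.6·M/p_2.
At p_1=8.46, p_2=6.25, M=176: x_1* = 0.4·176/8.46 = 8.3215, x_2* = 16.896.
Utility at the optimum: U(8.3215, 16.896) = 12.7277.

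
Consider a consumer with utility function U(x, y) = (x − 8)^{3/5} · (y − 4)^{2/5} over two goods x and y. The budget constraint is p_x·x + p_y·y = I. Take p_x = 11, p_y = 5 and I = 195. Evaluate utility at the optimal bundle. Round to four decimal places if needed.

V = 5.5311

MRS = (3/2)·(y−4)/(x−8). Tangency with p_x/p_y gives y−4 = (2/3)·(p_x/p_y)·(x−8).
Substituting into the budget: x* = 8 + 0.6·(I − 8·p_x − 4·p_y)/p_x, and y* = 4 + 0.4·(…)/p_y.
Discretionary income = 195 − 8·11 − 4·5 = 87; x* = 8 + 0.6·87/11 = 12.7455; y* = 4 + 0.4·87/5 = 10.96.
Utility at the optimum: U(12.7455, 10.96) = 5.5311.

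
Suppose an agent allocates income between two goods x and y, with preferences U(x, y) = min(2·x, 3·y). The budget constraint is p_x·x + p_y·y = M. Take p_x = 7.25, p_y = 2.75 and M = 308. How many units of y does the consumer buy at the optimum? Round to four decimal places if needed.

y* = 22.6055

Demand: x*(p_x,p_y,M) = 3·M/(3·p_x + 2·p_y), y* = 2·M/(3·p_x + 2·p_y).
Here 3·7.25 + 2·2.75 = 27.25, giving y* = 22.6055.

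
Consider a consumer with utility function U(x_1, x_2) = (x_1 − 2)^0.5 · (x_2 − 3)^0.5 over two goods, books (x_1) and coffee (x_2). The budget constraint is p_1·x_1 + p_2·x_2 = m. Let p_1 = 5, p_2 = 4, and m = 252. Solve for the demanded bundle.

x_1* = 25, x_2* = 31.75

Let x_1' = x_1−2, x_2' = x_2−3. MRS = x_2'/x_1' = p_1/p_2.
Substituting into the budget: x_1* = 2 + 0.5·(m − 2·p_1 − 3·p_2)/p_1, and x_2* = 3 + 0.5·(…)/p_2.
Discretionary income = 252 − 2·5 − 3·4 = 230; x_1* = 2 + 0.5·230/5 = 25; x_2* = 3 + 0.5·230/4 = 31.75.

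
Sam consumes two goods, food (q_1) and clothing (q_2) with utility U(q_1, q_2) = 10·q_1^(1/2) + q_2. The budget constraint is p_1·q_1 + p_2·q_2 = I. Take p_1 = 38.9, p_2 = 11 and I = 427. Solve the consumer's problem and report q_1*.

Set MRS = p_1/p_2: 5·q_1^(−1/2) = p_1/p_2.
Thus q_1* = (5·p_2/p_1)² — independent of I — with the rest of income spent on q_2.
Plugging in: q_1* = (5·11/38.9)² = 1.9991.

q_1* = 1.9991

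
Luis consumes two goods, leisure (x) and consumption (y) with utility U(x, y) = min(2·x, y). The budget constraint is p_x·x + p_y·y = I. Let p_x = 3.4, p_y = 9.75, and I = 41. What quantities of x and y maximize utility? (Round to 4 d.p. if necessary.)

x* = 1.7904, y* = 3.5808

With perfect complements, no substitution: consume in ratio x:y = 1:2.
Budget: p_x·x + p_y·2·x = I, so (p_x + 2·p_y)·x = I.
Demand: x*(p_x,p_y,I) = I/(p_x + 2·p_y), y* = 2·I/(p_x + 2·p_y).
Here 3.4 + 2·9.75 = 22.9, giving x* = 1.7904 and y* = 3.5808.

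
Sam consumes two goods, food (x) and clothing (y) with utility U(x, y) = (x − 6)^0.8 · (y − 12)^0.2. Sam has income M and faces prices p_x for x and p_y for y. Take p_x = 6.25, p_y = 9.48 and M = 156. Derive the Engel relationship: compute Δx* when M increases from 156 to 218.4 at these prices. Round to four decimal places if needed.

Δx* = 7.9872

Let x' = x−6, y' = y−12. MRS = 4·y'/x' = p_x/p_y.
After buying the subsistence bundle (6, 12), a share 0.8 of the remaining income goes to x: x* = 6 + 0.8·(M − 6p_x − 12p_y)/p_x.
Discretionary income = 156 − 6·6.25 − 12·9.48 = 4.74; x* = 6 + 0.8·4.74/6.25 = 6.6067.
At M' = 218.4: x* = 14.5939. Change: 14.5939 − 6.6067 = 7.9872.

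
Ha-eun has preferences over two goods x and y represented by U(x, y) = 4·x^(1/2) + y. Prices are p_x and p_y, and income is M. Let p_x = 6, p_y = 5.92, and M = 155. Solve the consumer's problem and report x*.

x* = 3.894

Utility is quasi-linear in y; the FOC for x is 2/√x = p_x/p_y.
Solve: √x = 2·p_y/p_x, so x*(p_x,p_y) = (2·p_y/p_x)², and y* = (M − p_x·x*)/p_y.
Plugging in: x* = (2·5.92/6)² = 3.894.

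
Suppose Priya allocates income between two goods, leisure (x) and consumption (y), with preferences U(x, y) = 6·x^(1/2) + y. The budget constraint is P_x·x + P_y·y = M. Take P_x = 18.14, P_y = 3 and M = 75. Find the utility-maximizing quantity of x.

x* = 0.2462

Set MRS = P_x/P_y: 3·x^(−1/2) = P_x/P_y.
Solve: √x = 3·P_y/P_x, so x*(P_x,P_y) = (3·P_y/P_x)², and y* = (M − P_x·x*)/P_y.
Plugging in: x* = (3·3/18.14)² = 0.2462.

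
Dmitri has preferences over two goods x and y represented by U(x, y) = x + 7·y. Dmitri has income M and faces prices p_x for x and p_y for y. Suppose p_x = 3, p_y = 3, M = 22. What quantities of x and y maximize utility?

Linear utility — the consumer picks whichever good has higher MU/price: 1/3 = 0.3333 vs 7/3 = 2.3333.
y gives more utility per dollar, so spend all income on y: y* = M/p_y, x* = 0.
Numerically: x* = 0, y* = 7.3333.

x* = 0, y* = 7.3333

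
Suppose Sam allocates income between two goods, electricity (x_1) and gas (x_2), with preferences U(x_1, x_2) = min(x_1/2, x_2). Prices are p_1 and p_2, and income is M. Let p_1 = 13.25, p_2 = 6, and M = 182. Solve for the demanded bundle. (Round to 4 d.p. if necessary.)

With perfect complements, no substitution: consume in ratio x_1:x_2 = 2:1.
Budget: p_1·x_1 + p_2·(1/2)·x_1 = M, so (2·p_1 + p_2)·x_1 = 2·M.
Demand: x_1*(p_1,p_2,M) = 2·M/(2·p_1 + p_2), x_2* = M/(2·p_1 + p_2).
Here 2·13.25 + 6 = 32.5, giving x_1* = 11.2 and x_2* = 5.6.

x_1* = 11.2, x_2* = 5.6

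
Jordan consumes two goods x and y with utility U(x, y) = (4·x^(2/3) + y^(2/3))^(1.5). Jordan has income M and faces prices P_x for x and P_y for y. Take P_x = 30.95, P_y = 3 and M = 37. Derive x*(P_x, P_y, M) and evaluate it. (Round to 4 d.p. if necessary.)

MRS = MU_x/MU_y = 4·(y/x)^(1/3). Set equal to P_x/P_y.
Hence y/x = ((1/4)·P_x/P_y)^(1/(1/3)), i.e. raised to the 3 power.
With the ratio pinned down, the budget gives x* = M/(P_x + P_y·(y/x)) and y* = (y/x)·x*.
Numerically y/x = 17.156876, so x* = 37/(30.95 + 3·17.156876) = 0.4489.

x* = 0.4489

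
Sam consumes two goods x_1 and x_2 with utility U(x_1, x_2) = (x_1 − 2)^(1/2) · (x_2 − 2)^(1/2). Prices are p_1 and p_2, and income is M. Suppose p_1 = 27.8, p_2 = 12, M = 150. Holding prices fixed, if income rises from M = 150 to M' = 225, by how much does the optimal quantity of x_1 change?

Let x_1' = x_1−2, x_2' = x_2−2. MRS = x_2'/x_1' = p_1/p_2.
After buying the subsistence bundle (2, 2), a share 0.5 of the remaining income goes to x_1: x_1* = 2 + 0.5·(M − 2p_1 − 2p_2)/p_1.
Discretionary income = 150 − 2·27.8 − 2·12 = 70.4; x_1* = 2 + 0.5·70.4/27.8 = 3.2662.
At M' = 225: x_1* = 4.6151. Change: 4.6151 − 3.2662 = 1.3489.

Δx_1* = 1.3489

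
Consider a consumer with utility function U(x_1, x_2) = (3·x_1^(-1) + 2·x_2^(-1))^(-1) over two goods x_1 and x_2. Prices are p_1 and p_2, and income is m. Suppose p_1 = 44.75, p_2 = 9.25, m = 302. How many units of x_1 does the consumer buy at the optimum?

With the ratio pinned down, the budget gives x_1* = m/(p_1 + p_2·(x_2/x_1)) and x_2* = (x_2/x_1)·x_1*.
Numerically x_2/x_1 = 1.795891, so x_1* = 302/(44.75 + 9.25·1.795891) = 4.9216.

x_1* = 4.9216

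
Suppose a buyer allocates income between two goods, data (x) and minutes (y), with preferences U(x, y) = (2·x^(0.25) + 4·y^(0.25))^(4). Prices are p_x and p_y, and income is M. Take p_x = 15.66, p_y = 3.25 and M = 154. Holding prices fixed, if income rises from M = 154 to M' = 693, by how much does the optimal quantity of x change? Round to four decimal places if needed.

Δx* = 6.5484

MRS = MU_x/MU_y = (1/2)·(y/x)^(0.75). Set equal to p_x/p_y.
Hence y/x = (2·p_x/p_y)^(1/(0.75)), i.e. raised to the 4/3 power.
With the ratio pinned down, the budget gives x* = M/(p_x + p_y·(y/x)) and y* = (y/x)·x*.
Numerically y/x = 20.507743, so x* = 154/(15.66 + 3.25·20.507743) = 1.871.
At M' = 693: x* = 8.4194. Change: 8.4194 − 1.871 = 6.5484.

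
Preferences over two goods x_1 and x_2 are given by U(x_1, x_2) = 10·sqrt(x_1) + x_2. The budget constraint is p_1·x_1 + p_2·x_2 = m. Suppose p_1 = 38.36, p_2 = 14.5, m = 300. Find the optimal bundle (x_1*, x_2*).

MU_x_1 = 5/√x_1, MU_x_2 = 1. Tangency: 5/√x_1 = p_1/p_2.
Solve: √x_1 = 5·p_2/p_1, so x_1*(p_1,p_2) = (5·p_2/p_1)², and x_2* = (m − p_1·x_1*)/p_2.
Plugging in: x_1* = (5·14.5/38.36)² = 3.5721, x_2* = 11.2397.

x_1* = 3.5721, x_2* = 11.2397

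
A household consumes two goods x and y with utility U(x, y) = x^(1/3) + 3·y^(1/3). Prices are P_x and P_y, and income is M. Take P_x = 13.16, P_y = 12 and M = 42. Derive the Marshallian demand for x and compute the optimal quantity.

x* = 0.4955

With the ratio pinned down, the budget gives x* = M/(P_x + P_y·(y/x)) and y* = (y/x)·x*.
Numerically y/x = 5.96752, so x* = 42/(13.16 + 12·5.96752) = 0.4955.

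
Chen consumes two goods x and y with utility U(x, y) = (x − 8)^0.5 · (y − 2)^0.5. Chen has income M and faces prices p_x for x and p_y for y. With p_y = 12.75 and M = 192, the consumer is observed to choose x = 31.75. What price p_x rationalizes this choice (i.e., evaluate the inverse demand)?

This is Cobb-Douglas in (x−8, y−2): tangency gives 0.5·p_y·(y−2) = 0.5·p_x·(x−8).
Substituting into the budget: x* = 8 + 0.5·(M − 8·p_x − 2·p_y)/p_x, and y* = 2 + 0.5·(…)/p_y.
Set x* = 31.75 in the demand function and solve for p_x: p_x = 3.

p_x = 3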